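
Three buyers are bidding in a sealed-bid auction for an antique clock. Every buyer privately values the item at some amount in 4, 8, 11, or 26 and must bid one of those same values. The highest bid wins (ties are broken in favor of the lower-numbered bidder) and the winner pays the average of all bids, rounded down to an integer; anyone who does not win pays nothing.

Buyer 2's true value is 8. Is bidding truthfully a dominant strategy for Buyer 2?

Consider the case where Buyer 1 bids 8 and Buyer 3 bids 4.
Truthful bid 8: loses, pays 0, utility 0.
Bid 11 instead: wins, pays 7, utility 8 - 7 = 1.
Since 1 > 0, bidding 11 is strictly better here, so truthful bidding is not dominant.

No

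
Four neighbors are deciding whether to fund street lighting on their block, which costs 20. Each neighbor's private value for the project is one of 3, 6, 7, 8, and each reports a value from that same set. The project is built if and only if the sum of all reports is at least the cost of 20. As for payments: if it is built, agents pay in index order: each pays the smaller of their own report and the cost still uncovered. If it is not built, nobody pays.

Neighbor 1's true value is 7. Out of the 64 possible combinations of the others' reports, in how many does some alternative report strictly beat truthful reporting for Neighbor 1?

Others report (3, 3, 8): truth gives 0; report 6 gives 1 > 0. Violating.
Others report (3, 6, 6): truth gives 0; report 6 gives 1 > 0. Violating.
Others report (3, 6, 7): truth gives 0; report 6 gives 1 > 0. Violating.
Others report (3, 6, 8): truth gives 0; report 3 gives 4 > 0. Violating.
Others report (3, 3, 3): truth gives 0; no alternative beats it.
Others report (3, 3, 6): truth gives 0; no alternative beats it.
(Checking all 64 profiles: 57 have a profitable deviation, 7 do not.)

57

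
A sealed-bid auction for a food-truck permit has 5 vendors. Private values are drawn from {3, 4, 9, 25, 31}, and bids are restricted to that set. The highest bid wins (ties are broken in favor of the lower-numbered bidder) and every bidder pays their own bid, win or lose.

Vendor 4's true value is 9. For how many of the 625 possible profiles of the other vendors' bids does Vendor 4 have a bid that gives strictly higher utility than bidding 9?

603

Others bid (3, 3, 3, 3): truth gives 0; bid 4 gives 5 > 0. Violating.
Others bid (3, 3, 3, 4): truth gives 0; bid 4 gives 5 > 0. Violating.
Others bid (3, 3, 3, 25): truth gives -9; bid 3 gives -3 > -9. Violating.
Others bid (3, 3, 3, 31): truth gives -9; bid 3 gives -3 > -9. Violating.
Others bid (3, 3, 3, 9): truth gives 0; no alternative beats it.
Others bid (3, 3, 4, 3): truth gives 0; no alternative beats it.
(Checking all 625 profiles: 603 have a profitable deviation, 22 do not.)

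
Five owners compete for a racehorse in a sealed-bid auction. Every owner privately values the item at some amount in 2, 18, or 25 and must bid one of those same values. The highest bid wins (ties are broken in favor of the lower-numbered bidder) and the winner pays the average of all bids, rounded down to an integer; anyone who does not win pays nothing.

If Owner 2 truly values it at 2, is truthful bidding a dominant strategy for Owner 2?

Yes

Check each profile of the others' bids and compare truth against every alternative bid.
Others bid (2, 18, 18, 18): truth gives 0, best alternative gives -12.
Others bid (2, 2, 18, 18): truth gives 0, best alternative gives -9.
Others bid (2, 18, 2, 18): truth gives 0, best alternative gives -9.
Others bid (2, 18, 18, 2): truth gives 0, best alternative gives -9.
Others bid (2, 2, 2, 18): truth gives 0, best alternative gives -6.
Others bid (2, 2, 18, 2): truth gives 0, best alternative gives -6.
(Remaining 75 profiles checked similarly; truth is weakly best in each.)
In every case the truthful bid is at least as good as any alternative, so it is a dominant strategy.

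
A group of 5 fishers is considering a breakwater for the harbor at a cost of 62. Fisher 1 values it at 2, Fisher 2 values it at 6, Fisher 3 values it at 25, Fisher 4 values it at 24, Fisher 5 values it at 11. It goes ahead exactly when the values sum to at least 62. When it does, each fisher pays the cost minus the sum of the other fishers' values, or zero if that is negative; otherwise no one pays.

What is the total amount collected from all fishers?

42

Total value 68 ≥ cost 62, so it is built.
Fisher 1: others sum to 66; max(0, 62 - 66) = 0.
Fisher 2: others sum to 62; max(0, 62 - 62) = 0.
Fisher 3: others sum to 43; max(0, 62 - 43) = 19.
Fisher 4: others sum to 44; max(0, 62 - 44) = 18.
Fisher 5: others sum to 57; max(0, 62 - 57) = 5.
Total collected = 0 + 0 + 19 + 18 + 5 = 42.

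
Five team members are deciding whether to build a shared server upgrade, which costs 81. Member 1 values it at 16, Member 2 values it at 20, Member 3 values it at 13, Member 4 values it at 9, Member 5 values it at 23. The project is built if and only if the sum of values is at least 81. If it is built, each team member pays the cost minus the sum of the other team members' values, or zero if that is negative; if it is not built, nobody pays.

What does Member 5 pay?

Total value 81 ≥ cost 81, so the project is built.
The other team members' values sum to 58.
Cost minus that sum is 81 - 58 = 23.

23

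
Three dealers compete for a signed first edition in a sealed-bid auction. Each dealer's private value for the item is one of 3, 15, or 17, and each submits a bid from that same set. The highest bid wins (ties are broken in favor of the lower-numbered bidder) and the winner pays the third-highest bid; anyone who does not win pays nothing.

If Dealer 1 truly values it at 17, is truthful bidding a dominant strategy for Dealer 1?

Yes

Check each profile of the others' bids and compare truth against every alternative bid.
Others bid (3, 17): truth gives 14, best alternative gives 0.
Others bid (17, 3): truth gives 14, best alternative gives 0.
Others bid (15, 17): truth gives 2, best alternative gives 0.
Others bid (17, 15): truth gives 2, best alternative gives 0.
Others bid (3, 3): truth gives 14, best alternative gives 14.
Others bid (3, 15): truth gives 14, best alternative gives 14.
(Remaining 3 profiles checked similarly; truth is weakly best in each.)
In every case the truthful bid is at least as good as any alternative, so it is a dominant strategy.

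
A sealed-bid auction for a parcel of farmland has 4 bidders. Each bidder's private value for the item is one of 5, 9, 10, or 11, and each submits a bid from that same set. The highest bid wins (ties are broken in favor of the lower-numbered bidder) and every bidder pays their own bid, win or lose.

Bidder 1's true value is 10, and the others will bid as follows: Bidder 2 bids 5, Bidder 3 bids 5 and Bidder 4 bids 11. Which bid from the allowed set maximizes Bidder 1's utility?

Bid 5: loses but pays 5, utility -5.
Bid 9: loses but pays 9, utility -9.
Bid 10: loses but pays 10, utility -10.
Bid 11: wins, pays 11, utility 10 - 11 = -1.
The best choice is 11 with utility -1.

11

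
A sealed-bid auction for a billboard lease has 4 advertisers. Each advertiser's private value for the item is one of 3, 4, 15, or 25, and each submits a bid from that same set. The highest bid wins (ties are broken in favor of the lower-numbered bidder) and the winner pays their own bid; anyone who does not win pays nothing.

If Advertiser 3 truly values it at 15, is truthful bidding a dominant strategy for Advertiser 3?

Consider the case where Advertiser 1 bids 3, Advertiser 2 bids 3 and Advertiser 4 bids 3.
Truthful bid 15: wins, pays 15, utility 15 - 15 = 0.
Bid 4 instead: wins, pays 4, utility 15 - 4 = 11.
Since 11 > 0, bidding 4 is strictly better here, so truthful bidding is not dominant.

No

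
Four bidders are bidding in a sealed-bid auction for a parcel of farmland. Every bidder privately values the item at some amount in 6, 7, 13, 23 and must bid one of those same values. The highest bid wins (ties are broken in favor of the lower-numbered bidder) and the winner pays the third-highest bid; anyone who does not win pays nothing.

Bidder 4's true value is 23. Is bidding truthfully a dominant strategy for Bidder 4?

Check each profile of the others' bids and compare truth against every alternative bid.
Others bid (6, 6, 13): truth gives 17, best alternative gives 0.
Others bid (6, 13, 6): truth gives 17, best alternative gives 0.
Others bid (13, 6, 6): truth gives 17, best alternative gives 0.
Others bid (6, 7, 13): truth gives 16, best alternative gives 0.
Others bid (6, 13, 7): truth gives 16, best alternative gives 0.
Others bid (7, 6, 13): truth gives 16, best alternative gives 0.
(Remaining 58 profiles checked similarly; truth is weakly best in each.)
In every case the truthful bid is at least as good as any alternative, so it is a dominant strategy.

Yes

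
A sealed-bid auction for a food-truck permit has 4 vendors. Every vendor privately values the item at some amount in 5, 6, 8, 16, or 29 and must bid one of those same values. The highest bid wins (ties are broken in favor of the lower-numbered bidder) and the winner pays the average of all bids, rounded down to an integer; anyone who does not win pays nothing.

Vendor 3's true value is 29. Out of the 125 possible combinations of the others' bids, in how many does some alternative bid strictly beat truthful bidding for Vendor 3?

Others bid (5, 5, 5): truth gives 18; bid 6 gives 24 > 18. Violating.
Others bid (5, 5, 6): truth gives 18; bid 6 gives 24 > 18. Violating.
Others bid (5, 5, 8): truth gives 18; bid 8 gives 23 > 18. Violating.
Others bid (5, 5, 16): truth gives 16; bid 16 gives 19 > 16. Violating.
Others bid (5, 5, 29): truth gives 12; no alternative beats it.
Others bid (5, 6, 29): truth gives 12; no alternative beats it.
(Checking all 125 profiles: 36 have a profitable deviation, 89 do not.)

36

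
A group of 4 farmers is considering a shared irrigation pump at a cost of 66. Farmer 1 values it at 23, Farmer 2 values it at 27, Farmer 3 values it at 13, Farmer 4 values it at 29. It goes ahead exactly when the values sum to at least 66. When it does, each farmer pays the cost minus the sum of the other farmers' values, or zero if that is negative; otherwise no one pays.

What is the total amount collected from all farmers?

Total value 92 ≥ cost 66, so it is built.
Farmer 1: others sum to 69; max(0, 66 - 69) = 0.
Farmer 2: others sum to 65; max(0, 66 - 65) = 1.
Farmer 3: others sum to 79; max(0, 66 - 79) = 0.
Farmer 4: others sum to 63; max(0, 66 - 63) = 3.
Total collected = 0 + 1 + 0 + 3 = 4.

4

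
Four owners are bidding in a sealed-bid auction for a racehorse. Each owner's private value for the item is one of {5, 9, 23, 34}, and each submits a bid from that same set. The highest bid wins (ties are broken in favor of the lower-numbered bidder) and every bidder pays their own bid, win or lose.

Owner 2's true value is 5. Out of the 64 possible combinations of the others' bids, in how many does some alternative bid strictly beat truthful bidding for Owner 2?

Others bid (5, 5, 5): truth gives -5; bid 9 gives -4 > -5. Violating.
Others bid (5, 5, 9): truth gives -5; bid 9 gives -4 > -5. Violating.
Others bid (5, 9, 5): truth gives -5; bid 9 gives -4 > -5. Violating.
Others bid (5, 9, 9): truth gives -5; bid 9 gives -4 > -5. Violating.
Others bid (5, 5, 23): truth gives -5; no alternative beats it.
Others bid (5, 5, 34): truth gives -5; no alternative beats it.
(Checking all 64 profiles: 4 have a profitable deviation, 60 do not.)

4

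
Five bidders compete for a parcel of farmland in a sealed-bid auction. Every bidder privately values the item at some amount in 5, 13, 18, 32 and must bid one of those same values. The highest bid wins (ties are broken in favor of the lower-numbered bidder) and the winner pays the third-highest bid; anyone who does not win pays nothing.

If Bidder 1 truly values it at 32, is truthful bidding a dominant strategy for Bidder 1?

Check each profile of the others' bids and compare truth against every alternative bid.
Others bid (5, 5, 5, 32): truth gives 27, best alternative gives 0.
Others bid (5, 5, 32, 5): truth gives 27, best alternative gives 0.
Others bid (5, 32, 5, 5): truth gives 27, best alternative gives 0.
Others bid (32, 5, 5, 5): truth gives 27, best alternative gives 0.
Others bid (5, 5, 13, 32): truth gives 19, best alternative gives 0.
Others bid (5, 5, 32, 13): truth gives 19, best alternative gives 0.
(Remaining 250 profiles checked similarly; truth is weakly best in each.)
In every case the truthful bid is at least as good as any alternative, so it is a dominant strategy.

Yes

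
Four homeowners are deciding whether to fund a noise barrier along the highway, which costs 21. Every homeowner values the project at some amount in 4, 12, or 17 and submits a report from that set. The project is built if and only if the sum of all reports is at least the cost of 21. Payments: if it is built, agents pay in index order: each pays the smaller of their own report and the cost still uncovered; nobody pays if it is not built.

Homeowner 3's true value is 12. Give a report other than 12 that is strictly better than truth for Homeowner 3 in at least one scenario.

4

Suppose Homeowner 1 reports 4, Homeowner 2 reports 4 and Homeowner 4 reports 12.
Report 12: project built, pays 12, utility 12 - 12 = 0.
Report 4: project built, pays 4, utility 12 - 4 = 8.
So reporting 4 beats truth here (8 > 0).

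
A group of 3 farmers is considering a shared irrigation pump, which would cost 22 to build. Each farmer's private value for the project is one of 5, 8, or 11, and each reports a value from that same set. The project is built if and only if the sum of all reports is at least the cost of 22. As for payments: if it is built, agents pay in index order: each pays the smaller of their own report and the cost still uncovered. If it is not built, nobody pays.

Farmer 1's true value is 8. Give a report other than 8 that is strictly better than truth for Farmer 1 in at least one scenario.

5

Suppose Farmer 2 reports 8 and Farmer 3 reports 11.
Report 8: project built, pays 8, utility 8 - 8 = 0.
Report 5: project built, pays 5, utility 8 - 5 = 3.
So reporting 5 beats truth here (3 > 0).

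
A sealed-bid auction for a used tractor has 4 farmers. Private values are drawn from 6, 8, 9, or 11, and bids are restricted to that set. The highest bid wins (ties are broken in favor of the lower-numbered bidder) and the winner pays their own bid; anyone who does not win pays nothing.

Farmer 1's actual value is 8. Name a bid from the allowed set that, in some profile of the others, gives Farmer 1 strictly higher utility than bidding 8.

6

Suppose Farmer 2 bids 6, Farmer 3 bids 6 and Farmer 4 bids 6.
Bid 8: wins, pays 8, utility 8 - 8 = 0.
Bid 6: wins, pays 6, utility 8 - 6 = 2.
So bidding 6 beats truth here (2 > 0).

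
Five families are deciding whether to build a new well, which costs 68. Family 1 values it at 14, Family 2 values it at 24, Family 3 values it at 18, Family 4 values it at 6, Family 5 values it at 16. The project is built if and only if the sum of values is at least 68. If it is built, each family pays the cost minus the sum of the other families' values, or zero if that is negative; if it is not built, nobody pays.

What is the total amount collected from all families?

32

Total value 78 ≥ cost 68, so it is built.
Family 1: others sum to 64; max(0, 68 - 64) = 4.
Family 2: others sum to 54; max(0, 68 - 54) = 14.
Family 3: others sum to 60; max(0, 68 - 60) = 8.
Family 4: others sum to 72; max(0, 68 - 72) = 0.
Family 5: others sum to 62; max(0, 68 - 62) = 6.
Total collected = 4 + 14 + 8 + 0 + 6 = 32.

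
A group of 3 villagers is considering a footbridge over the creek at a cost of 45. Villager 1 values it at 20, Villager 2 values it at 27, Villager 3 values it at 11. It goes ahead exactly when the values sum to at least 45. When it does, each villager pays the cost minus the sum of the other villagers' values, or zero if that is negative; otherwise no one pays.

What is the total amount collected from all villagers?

Total value 58 ≥ cost 45, so it is built.
Villager 1: others sum to 38; max(0, 45 - 38) = 7.
Villager 2: others sum to 31; max(0, 45 - 31) = 14.
Villager 3: others sum to 47; max(0, 45 - 47) = 0.
Total collected = 7 + 14 + 0 = 21.

21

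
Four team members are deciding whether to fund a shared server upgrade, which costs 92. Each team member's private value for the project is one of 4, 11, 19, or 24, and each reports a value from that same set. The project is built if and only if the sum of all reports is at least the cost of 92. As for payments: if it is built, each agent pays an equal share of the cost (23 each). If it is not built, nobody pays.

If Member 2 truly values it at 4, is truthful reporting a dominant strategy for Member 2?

Check each profile of the others' reports and compare truth against every alternative report.
Others report (4, 4, 4): truth gives 0, best alternative gives 0.
Others report (4, 4, 11): truth gives 0, best alternative gives 0.
Others report (4, 4, 19): truth gives 0, best alternative gives 0.
Others report (4, 4, 24): truth gives 0, best alternative gives 0.
Others report (4, 11, 4): truth gives 0, best alternative gives 0.
Others report (4, 11, 11): truth gives 0, best alternative gives 0.
(Remaining 58 profiles checked similarly; truth is weakly best in each.)
In every case the truthful report is at least as good as any alternative, so it is a dominant strategy.

Yes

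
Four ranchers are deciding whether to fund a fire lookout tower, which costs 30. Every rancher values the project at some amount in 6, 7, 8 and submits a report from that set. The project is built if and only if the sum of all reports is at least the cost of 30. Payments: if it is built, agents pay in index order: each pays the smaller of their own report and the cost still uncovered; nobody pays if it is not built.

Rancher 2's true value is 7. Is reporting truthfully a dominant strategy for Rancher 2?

Consider the case where Rancher 1 reports 8, Rancher 3 reports 8 and Rancher 4 reports 8.
Truthful report 7: project built, pays 7, utility 7 - 7 = 0.
Report 6 instead: project built, pays 6, utility 7 - 6 = 1.
Since 1 > 0, reporting 6 is strictly better here, so truthful reporting is not dominant.

No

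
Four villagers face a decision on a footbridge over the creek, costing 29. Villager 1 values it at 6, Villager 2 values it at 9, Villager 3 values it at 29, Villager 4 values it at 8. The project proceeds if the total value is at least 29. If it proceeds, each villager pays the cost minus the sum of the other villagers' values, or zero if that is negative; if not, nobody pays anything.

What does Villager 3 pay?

Total value 52 ≥ cost 29, so the project is built.
The other villagers' values sum to 23.
Cost minus that sum is 29 - 23 = 6.

6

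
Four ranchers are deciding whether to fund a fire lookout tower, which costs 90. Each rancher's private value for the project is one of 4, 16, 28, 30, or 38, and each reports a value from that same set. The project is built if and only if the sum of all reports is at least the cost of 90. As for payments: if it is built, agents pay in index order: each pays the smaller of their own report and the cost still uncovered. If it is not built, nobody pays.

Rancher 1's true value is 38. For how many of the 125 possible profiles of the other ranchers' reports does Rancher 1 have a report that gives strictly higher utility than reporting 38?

90

Others report (4, 28, 28): truth gives 0; report 30 gives 8 > 0. Violating.
Others report (4, 28, 30): truth gives 0; report 28 gives 10 > 0. Violating.
Others report (4, 28, 38): truth gives 0; report 28 gives 10 > 0. Violating.
Others report (4, 30, 28): truth gives 0; report 28 gives 10 > 0. Violating.
Others report (4, 4, 4): truth gives 0; no alternative beats it.
Others report (4, 4, 16): truth gives 0; no alternative beats it.
(Checking all 125 profiles: 90 have a profitable deviation, 35 do not.)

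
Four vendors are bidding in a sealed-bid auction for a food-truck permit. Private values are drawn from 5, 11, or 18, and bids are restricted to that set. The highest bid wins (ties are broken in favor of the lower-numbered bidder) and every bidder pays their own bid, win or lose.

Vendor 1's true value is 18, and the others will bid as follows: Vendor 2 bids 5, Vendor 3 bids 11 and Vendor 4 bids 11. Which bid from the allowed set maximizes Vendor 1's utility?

11

Bid 5: loses but pays 5, utility -5.
Bid 11: wins, pays 11, utility 18 - 11 = 7.
Bid 18: wins, pays 18, utility 18 - 18 = 0.
The best choice is 11 with utility 7.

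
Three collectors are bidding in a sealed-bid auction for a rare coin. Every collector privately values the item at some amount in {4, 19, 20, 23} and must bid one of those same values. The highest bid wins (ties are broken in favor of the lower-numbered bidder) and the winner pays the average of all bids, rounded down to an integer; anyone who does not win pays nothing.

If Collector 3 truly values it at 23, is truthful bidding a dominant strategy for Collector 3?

No

Consider the case where Collector 1 bids 4 and Collector 2 bids 4.
Truthful bid 23: wins, pays 10, utility 23 - 10 = 13.
Bid 19 instead: wins, pays 9, utility 23 - 9 = 14.
Since 14 > 13, bidding 19 is strictly better here, so truthful bidding is not dominant.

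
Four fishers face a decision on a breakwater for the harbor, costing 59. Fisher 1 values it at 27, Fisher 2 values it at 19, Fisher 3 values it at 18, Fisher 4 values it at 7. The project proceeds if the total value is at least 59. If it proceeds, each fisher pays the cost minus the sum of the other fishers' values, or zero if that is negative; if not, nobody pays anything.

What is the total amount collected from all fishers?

28

Total value 71 ≥ cost 59, so it is built.
Fisher 1: others sum to 44; max(0, 59 - 44) = 15.
Fisher 2: others sum to 52; max(0, 59 - 52) = 7.
Fisher 3: others sum to 53; max(0, 59 - 53) = 6.
Fisher 4: others sum to 64; max(0, 59 - 64) = 0.
Total collected = 15 + 7 + 6 + 0 = 28.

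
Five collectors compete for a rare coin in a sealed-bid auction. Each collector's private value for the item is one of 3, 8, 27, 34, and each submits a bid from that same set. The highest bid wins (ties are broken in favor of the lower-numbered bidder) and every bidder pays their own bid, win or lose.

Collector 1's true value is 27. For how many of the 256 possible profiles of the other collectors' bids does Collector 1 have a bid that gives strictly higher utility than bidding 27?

Others bid (3, 3, 3, 3): truth gives 0; bid 3 gives 24 > 0. Violating.
Others bid (3, 3, 3, 8): truth gives 0; bid 8 gives 19 > 0. Violating.
Others bid (3, 3, 3, 34): truth gives -27; bid 3 gives -3 > -27. Violating.
Others bid (3, 3, 8, 3): truth gives 0; bid 8 gives 19 > 0. Violating.
Others bid (3, 3, 3, 27): truth gives 0; no alternative beats it.
Others bid (3, 3, 8, 27): truth gives 0; no alternative beats it.
(Checking all 256 profiles: 191 have a profitable deviation, 65 do not.)

191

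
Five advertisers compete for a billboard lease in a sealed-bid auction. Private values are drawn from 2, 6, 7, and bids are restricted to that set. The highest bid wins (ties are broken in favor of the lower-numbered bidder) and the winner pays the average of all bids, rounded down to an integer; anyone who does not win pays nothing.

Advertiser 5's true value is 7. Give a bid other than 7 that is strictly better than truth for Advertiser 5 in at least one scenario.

Suppose Advertiser 1 bids 2, Advertiser 2 bids 2, Advertiser 3 bids 2 and Advertiser 4 bids 2.
Bid 7: wins, pays 3, utility 7 - 3 = 4.
Bid 6: wins, pays 2, utility 7 - 2 = 5.
So bidding 6 beats truth here (5 > 4).

6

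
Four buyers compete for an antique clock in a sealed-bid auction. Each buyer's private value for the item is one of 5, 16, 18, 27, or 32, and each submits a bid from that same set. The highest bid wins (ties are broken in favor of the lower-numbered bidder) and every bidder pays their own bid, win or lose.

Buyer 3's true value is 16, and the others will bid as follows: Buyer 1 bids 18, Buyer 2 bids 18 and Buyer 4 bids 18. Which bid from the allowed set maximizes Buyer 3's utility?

5

Bid 5: loses but pays 5, utility -5.
Bid 16: loses but pays 16, utility -16.
Bid 18: loses but pays 18, utility -18.
Bid 27: wins, pays 27, utility 16 - 27 = -11.
Bid 32: wins, pays 32, utility 16 - 32 = -16.
The best choice is 5 with utility -5.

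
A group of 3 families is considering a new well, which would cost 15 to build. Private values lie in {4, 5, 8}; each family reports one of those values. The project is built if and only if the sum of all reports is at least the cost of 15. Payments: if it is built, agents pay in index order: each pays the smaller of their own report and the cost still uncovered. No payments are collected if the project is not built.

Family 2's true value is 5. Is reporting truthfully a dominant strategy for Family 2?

Consider the case where Family 1 reports 4 and Family 3 reports 8.
Truthful report 5: project built, pays 5, utility 5 - 5 = 0.
Report 4 instead: project built, pays 4, utility 5 - 4 = 1.
Since 1 > 0, reporting 4 is strictly better here, so truthful reporting is not dominant.

No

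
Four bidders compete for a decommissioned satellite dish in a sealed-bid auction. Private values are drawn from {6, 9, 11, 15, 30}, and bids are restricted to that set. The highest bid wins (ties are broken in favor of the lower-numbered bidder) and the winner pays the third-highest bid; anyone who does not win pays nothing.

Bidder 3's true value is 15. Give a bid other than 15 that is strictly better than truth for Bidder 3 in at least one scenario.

30

Suppose Bidder 1 bids 6, Bidder 2 bids 6 and Bidder 4 bids 30.
Bid 15: loses, pays 0, utility 0.
Bid 30: wins, pays 6, utility 15 - 6 = 9.
So bidding 30 beats truth here (9 > 0).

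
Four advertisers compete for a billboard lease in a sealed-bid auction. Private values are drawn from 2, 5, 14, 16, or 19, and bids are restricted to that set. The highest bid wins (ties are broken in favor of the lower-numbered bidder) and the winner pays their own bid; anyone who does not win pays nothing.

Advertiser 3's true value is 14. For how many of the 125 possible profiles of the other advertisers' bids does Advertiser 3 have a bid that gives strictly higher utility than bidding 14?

2

Others bid (2, 2, 2): truth gives 0; bid 5 gives 9 > 0. Violating.
Others bid (2, 2, 5): truth gives 0; bid 5 gives 9 > 0. Violating.
Others bid (2, 2, 14): truth gives 0; no alternative beats it.
Others bid (2, 2, 16): truth gives 0; no alternative beats it.
(Checking all 125 profiles: 2 have a profitable deviation, 123 do not.)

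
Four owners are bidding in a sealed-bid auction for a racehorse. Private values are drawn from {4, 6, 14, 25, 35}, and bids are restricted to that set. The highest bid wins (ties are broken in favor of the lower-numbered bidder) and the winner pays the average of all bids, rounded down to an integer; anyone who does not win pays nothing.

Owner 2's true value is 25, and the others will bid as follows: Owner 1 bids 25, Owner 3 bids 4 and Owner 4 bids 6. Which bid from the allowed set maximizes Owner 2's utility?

Bid 4: loses, pays 0, utility 0.
Bid 6: loses, pays 0, utility 0.
Bid 14: loses, pays 0, utility 0.
Bid 25: loses, pays 0, utility 0.
Bid 35: wins, pays 17, utility 25 - 17 = 8.
The best choice is 35 with utility 8.

35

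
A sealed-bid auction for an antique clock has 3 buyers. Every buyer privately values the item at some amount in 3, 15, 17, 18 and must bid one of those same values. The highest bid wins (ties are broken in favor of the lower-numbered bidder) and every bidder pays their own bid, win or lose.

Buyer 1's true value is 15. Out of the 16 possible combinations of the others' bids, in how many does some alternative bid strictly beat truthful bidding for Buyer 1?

Others bid (3, 3): truth gives 0; bid 3 gives 12 > 0. Violating.
Others bid (3, 17): truth gives -15; bid 17 gives -2 > -15. Violating.
Others bid (3, 18): truth gives -15; bid 3 gives -3 > -15. Violating.
Others bid (15, 17): truth gives -15; bid 17 gives -2 > -15. Violating.
Others bid (3, 15): truth gives 0; no alternative beats it.
Others bid (15, 3): truth gives 0; no alternative beats it.
(Checking all 16 profiles: 13 have a profitable deviation, 3 do not.)

13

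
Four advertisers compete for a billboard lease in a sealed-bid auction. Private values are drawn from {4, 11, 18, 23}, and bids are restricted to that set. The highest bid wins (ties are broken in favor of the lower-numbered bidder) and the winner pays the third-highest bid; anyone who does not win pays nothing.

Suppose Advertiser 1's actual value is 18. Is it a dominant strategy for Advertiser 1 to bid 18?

Consider the case where Advertiser 2 bids 4, Advertiser 3 bids 4 and Advertiser 4 bids 23.
Truthful bid 18: loses, pays 0, utility 0.
Bid 23 instead: wins, pays 4, utility 18 - 4 = 14.
Since 14 > 0, bidding 23 is strictly better here, so truthful bidding is not dominant.

No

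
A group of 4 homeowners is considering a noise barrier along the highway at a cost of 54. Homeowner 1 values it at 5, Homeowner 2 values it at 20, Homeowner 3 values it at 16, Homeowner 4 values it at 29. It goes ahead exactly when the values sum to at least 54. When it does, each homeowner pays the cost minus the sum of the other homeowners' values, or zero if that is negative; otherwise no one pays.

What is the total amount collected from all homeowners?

17

Total value 70 ≥ cost 54, so it is built.
Homeowner 1: others sum to 65; max(0, 54 - 65) = 0.
Homeowner 2: others sum to 50; max(0, 54 - 50) = 4.
Homeowner 3: others sum to 54; max(0, 54 - 54) = 0.
Homeowner 4: others sum to 41; max(0, 54 - 41) = 13.
Total collected = 0 + 4 + 0 + 13 = 17.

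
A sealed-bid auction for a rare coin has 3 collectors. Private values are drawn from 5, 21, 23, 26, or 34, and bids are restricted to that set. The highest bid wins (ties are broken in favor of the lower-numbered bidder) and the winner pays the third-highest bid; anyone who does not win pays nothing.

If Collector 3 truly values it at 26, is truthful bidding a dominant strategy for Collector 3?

Consider the case where Collector 1 bids 5 and Collector 2 bids 26.
Truthful bid 26: loses, pays 0, utility 0.
Bid 34 instead: wins, pays 5, utility 26 - 5 = 21.
Since 21 > 0, bidding 34 is strictly better here, so truthful bidding is not dominant.

No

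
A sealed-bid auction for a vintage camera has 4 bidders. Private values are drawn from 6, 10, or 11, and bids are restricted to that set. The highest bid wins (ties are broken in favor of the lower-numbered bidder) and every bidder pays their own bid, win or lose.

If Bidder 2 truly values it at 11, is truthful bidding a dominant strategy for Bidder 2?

No

Consider the case where Bidder 1 bids 6, Bidder 3 bids 6 and Bidder 4 bids 6.
Truthful bid 11: wins, pays 11, utility 11 - 11 = 0.
Bid 10 instead: wins, pays 10, utility 11 - 10 = 1.
Since 1 > 0, bidding 10 is strictly better here, so truthful bidding is not dominant.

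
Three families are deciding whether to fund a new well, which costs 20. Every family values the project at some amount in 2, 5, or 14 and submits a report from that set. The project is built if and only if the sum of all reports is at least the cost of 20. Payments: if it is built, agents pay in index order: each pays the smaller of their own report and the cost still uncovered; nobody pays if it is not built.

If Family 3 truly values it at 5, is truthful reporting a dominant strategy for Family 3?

Check each profile of the others' reports and compare truth against every alternative report.
Others report (14, 14): truth gives 5, best alternative gives 5.
Others report (5, 14): truth gives 4, best alternative gives 4.
Others report (14, 5): truth gives 4, best alternative gives 4.
Others report (2, 14): truth gives 1, best alternative gives 1.
Others report (14, 2): truth gives 1, best alternative gives 1.
Others report (2, 2): truth gives 0, best alternative gives 0.
(Remaining 3 profiles checked similarly; truth is weakly best in each.)
In every case the truthful report is at least as good as any alternative, so it is a dominant strategy.

Yes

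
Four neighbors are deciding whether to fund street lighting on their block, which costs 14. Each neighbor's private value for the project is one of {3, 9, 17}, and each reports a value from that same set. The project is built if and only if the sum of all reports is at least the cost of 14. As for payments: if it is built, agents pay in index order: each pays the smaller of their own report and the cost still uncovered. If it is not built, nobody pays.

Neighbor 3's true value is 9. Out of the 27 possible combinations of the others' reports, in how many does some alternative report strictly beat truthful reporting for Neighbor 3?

Others report (3, 3, 9): truth gives 1; report 3 gives 6 > 1. Violating.
Others report (3, 3, 17): truth gives 1; report 3 gives 6 > 1. Violating.
Others report (3, 3, 3): truth gives 1; no alternative beats it.
Others report (3, 9, 3): truth gives 7; no alternative beats it.
(Checking all 27 profiles: 2 have a profitable deviation, 25 do not.)

2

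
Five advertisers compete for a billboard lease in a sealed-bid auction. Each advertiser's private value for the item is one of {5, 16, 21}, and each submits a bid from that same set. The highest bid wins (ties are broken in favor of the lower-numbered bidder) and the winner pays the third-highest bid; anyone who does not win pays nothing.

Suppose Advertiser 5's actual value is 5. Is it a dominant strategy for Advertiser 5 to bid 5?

Check each profile of the others' bids and compare truth against every alternative bid.
Others bid (5, 5, 5, 5): truth gives 0, best alternative gives 0.
Others bid (5, 5, 5, 16): truth gives 0, best alternative gives 0.
Others bid (5, 5, 5, 21): truth gives 0, best alternative gives 0.
Others bid (5, 5, 16, 5): truth gives 0, best alternative gives 0.
Others bid (5, 5, 16, 16): truth gives 0, best alternative gives 0.
Others bid (5, 5, 16, 21): truth gives 0, best alternative gives 0.
(Remaining 75 profiles checked similarly; truth is weakly best in each.)
In every case the truthful bid is at least as good as any alternative, so it is a dominant strategy.

Yes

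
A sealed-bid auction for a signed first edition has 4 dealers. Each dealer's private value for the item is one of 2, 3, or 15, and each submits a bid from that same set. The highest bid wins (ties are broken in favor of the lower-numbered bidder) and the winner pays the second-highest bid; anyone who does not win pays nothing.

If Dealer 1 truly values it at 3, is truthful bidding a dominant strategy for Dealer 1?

Yes

Check each profile of the others' bids and compare truth against every alternative bid.
Others bid (2, 2, 2): truth gives 1, best alternative gives 1.
Others bid (2, 2, 3): truth gives 0, best alternative gives 0.
Others bid (2, 2, 15): truth gives 0, best alternative gives 0.
Others bid (2, 3, 2): truth gives 0, best alternative gives 0.
Others bid (2, 3, 3): truth gives 0, best alternative gives 0.
Others bid (2, 3, 15): truth gives 0, best alternative gives 0.
(Remaining 21 profiles checked similarly; truth is weakly best in each.)
In every case the truthful bid is at least as good as any alternative, so it is a dominant strategy.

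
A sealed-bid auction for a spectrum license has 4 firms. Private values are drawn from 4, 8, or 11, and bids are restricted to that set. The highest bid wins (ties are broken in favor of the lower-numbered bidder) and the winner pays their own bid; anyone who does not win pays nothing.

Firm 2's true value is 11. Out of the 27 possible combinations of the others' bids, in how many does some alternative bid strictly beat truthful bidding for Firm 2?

4

Others bid (4, 4, 4): truth gives 0; bid 8 gives 3 > 0. Violating.
Others bid (4, 4, 8): truth gives 0; bid 8 gives 3 > 0. Violating.
Others bid (4, 8, 4): truth gives 0; bid 8 gives 3 > 0. Violating.
Others bid (4, 8, 8): truth gives 0; bid 8 gives 3 > 0. Violating.
Others bid (4, 4, 11): truth gives 0; no alternative beats it.
Others bid (4, 8, 11): truth gives 0; no alternative beats it.
(Checking all 27 profiles: 4 have a profitable deviation, 23 do not.)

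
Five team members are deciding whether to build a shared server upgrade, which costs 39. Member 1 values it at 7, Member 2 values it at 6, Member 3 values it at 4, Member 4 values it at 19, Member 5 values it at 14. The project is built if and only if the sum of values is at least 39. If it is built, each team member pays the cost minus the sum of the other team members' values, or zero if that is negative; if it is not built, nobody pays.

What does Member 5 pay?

Total value 50 ≥ cost 39, so the project is built.
The other team members' values sum to 36.
Cost minus that sum is 39 - 36 = 3.

3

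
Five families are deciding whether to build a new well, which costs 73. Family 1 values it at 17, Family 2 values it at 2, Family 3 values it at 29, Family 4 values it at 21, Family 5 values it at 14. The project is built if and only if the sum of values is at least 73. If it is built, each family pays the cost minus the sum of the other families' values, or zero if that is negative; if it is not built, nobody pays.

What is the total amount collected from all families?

41

Total value 83 ≥ cost 73, so it is built.
Family 1: others sum to 66; max(0, 73 - 66) = 7.
Family 2: others sum to 81; max(0, 73 - 81) = 0.
Family 3: others sum to 54; max(0, 73 - 54) = 19.
Family 4: others sum to 62; max(0, 73 - 62) = 11.
Family 5: others sum to 69; max(0, 73 - 69) = 4.
Total collected = 7 + 0 + 19 + 11 + 4 = 41.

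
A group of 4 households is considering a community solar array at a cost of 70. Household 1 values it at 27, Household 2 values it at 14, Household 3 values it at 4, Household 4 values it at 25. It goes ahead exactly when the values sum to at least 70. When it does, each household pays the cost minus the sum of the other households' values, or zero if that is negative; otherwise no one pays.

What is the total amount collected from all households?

Total value 70 ≥ cost 70, so it is built.
Household 1: others sum to 43; max(0, 70 - 43) = 27.
Household 2: others sum to 56; max(0, 70 - 56) = 14.
Household 3: others sum to 66; max(0, 70 - 66) = 4.
Household 4: others sum to 45; max(0, 70 - 45) = 25.
Total collected = 27 + 14 + 4 + 25 = 70.

70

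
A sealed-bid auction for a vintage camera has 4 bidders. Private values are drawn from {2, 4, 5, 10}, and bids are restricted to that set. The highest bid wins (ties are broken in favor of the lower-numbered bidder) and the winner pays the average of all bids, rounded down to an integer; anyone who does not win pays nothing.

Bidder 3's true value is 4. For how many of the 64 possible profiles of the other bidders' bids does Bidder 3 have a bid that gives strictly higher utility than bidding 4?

Others bid (2, 2, 5): truth gives 0; bid 5 gives 1 > 0. Violating.
Others bid (2, 4, 2): truth gives 0; bid 5 gives 1 > 0. Violating.
Others bid (2, 4, 4): truth gives 0; bid 5 gives 1 > 0. Violating.
Others bid (4, 2, 2): truth gives 0; bid 5 gives 1 > 0. Violating.
Others bid (2, 2, 2): truth gives 2; no alternative beats it.
Others bid (2, 2, 4): truth gives 1; no alternative beats it.
(Checking all 64 profiles: 6 have a profitable deviation, 58 do not.)

6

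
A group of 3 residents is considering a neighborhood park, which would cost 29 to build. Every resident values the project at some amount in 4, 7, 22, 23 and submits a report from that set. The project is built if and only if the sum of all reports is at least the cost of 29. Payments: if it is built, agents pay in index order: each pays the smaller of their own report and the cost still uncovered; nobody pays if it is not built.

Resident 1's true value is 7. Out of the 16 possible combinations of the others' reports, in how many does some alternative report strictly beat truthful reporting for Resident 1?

12

Others report (4, 22): truth gives 0; report 4 gives 3 > 0. Violating.
Others report (4, 23): truth gives 0; report 4 gives 3 > 0. Violating.
Others report (7, 22): truth gives 0; report 4 gives 3 > 0. Violating.
Others report (7, 23): truth gives 0; report 4 gives 3 > 0. Violating.
Others report (4, 4): truth gives 0; no alternative beats it.
Others report (4, 7): truth gives 0; no alternative beats it.
(Checking all 16 profiles: 12 have a profitable deviation, 4 do not.)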